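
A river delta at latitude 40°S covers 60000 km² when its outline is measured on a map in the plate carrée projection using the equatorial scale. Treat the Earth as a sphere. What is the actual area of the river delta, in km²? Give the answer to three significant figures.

For the equirectangular projection with φ₀ = 0 (plate carrée), h = 1 along meridians and k = sec φ along parallels.
Areal scale = h·k = 1 × sec φ; at 40°, h = 1.000, k = 1.305, so h·k = 1.305.
True area = apparent / (areal scale) = 60000 / 1.305 ≈ 46000 km².

46000 km²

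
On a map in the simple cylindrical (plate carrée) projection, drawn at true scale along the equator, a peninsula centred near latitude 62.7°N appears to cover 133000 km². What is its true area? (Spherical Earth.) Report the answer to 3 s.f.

In the plate carrée (x = Rλ, y = Rφ), meridians are true-scale (h = 1) and parallels are stretched by k = sec φ.
Areal scale = h·k = 1 × sec φ; at 62.7°, h = 1.000, k = 2.180, so h·k = 2.180.
True area = apparent / (areal scale) = 133000 / 2.180 ≈ 61000 km².

61000 km²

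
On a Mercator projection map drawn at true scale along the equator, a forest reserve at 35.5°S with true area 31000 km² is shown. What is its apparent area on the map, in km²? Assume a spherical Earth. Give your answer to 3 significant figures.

46800 km²

For Mercator, h = k = sec φ (a conformal cylindrical projection has a single point scale, 1/cos φ).
Areal scale = k² = sec²φ = 1/cos²(35.5°) = 1/0.8141² = 1.509.
Apparent area = 31000 × 1.509 ≈ 46800 km².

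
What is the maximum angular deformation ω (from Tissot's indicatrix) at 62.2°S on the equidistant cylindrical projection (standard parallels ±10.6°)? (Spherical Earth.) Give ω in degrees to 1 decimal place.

41.8°

In the equirectangular projection with standard parallel φ₀ = 10.6° (x = Rλ cos φ₀, y = Rφ), meridians are true-scale (h = 1) and the parallel scale is k = cos φ₀ / cos φ.
At 62.2°: h = 1.000, k = 2.108; principal scales a = 2.108, b = 1.000.
sin(ω/2) = (a − b)/(a + b) = 1.108/3.108 = 0.3564, so ω = 2 arcsin(0.3564) ≈ 41.8°.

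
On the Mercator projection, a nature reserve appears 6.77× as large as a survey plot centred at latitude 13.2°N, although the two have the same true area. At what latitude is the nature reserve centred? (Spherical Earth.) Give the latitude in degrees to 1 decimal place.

68.0°

For equal true areas on Mercator, apparent areas scale as sec²φ, so the ratio is cos²φ₂ / cos²φ₁.
cos²φ₂ / cos²φ₁ = 6.77  ⇒  cos φ₁ = cos 13.2° / √6.77 = 0.9736/2.602 = 0.3742.
φ₁ = arccos(0.3742) ≈ 68.0°.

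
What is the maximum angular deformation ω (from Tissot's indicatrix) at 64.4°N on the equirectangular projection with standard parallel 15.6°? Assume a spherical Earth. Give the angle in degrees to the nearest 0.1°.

44.7°

In the equirectangular projection with standard parallel φ₀ = 15.6° (x = Rλ cos φ₀, y = Rφ), meridians are true-scale (h = 1) and the parallel scale is k = cos φ₀ / cos φ.
At 64.4°: h = 1.000, k = 2.229; principal scales a = 2.229, b = 1.000.
sin(ω/2) = (a − b)/(a + b) = 1.229/3.229 = 0.3806, so ω = 2 arcsin(0.3806) ≈ 44.7°.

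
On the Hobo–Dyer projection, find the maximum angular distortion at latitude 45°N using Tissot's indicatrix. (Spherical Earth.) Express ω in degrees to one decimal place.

The Hobo–Dyer projection is cylindrical equal-area with φ₀ = 37.5°. A cylindrical equal-area projection with standard parallel φ₀ has meridian scale h = cos φ / cos φ₀ and parallel scale k = cos φ₀ / cos φ (so areas are preserved, h·k = 1).
At 45°: h = 0.8913, k = 1.122; principal scales a = 1.122, b = 0.8913.
sin(ω/2) = (a − b)/(a + b) = 0.2307/2.013 = 0.1146, so ω = 2 arcsin(0.1146) ≈ 13.2°.

13.2°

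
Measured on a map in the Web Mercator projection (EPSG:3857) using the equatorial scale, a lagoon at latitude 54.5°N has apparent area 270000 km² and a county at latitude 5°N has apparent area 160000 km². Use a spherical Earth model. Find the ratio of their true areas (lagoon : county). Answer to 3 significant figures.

On Mercator the areal scale is sec²φ, so true area = apparent × cos²φ.
True area of lagoon: 270000 × cos²(54.5°) = 270000 × 0.3372 = 91050 km².
True area of county: 160000 × cos²(5°) = 160000 × 0.9924 = 158800 km².
Ratio = 91050 / 158800 ≈ 0.573.

0.573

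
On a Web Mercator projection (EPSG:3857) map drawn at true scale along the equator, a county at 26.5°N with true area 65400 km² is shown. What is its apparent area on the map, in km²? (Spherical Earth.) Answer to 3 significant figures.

Mercator is conformal, so the point scale is isotropic: h = k = sec φ = 1/cos φ.
Areal scale = k² = sec²φ = 1/cos²(26.5°) = 1/0.8949² = 1.249.
Apparent area = 65400 × 1.249 ≈ 81700 km².

81700 km²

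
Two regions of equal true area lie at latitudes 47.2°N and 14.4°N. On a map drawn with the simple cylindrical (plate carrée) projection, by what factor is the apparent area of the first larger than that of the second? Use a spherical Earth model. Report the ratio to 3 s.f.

1.43

For the equirectangular projection with φ₀ = 0 (plate carrée), h = 1 along meridians and k = sec φ along parallels.
Areal scale at 47.2°: h·k = 1.000 × 1.472 = 1.472.
Areal scale at 14.4°: h·k = 1.000 × 1.032 = 1.032.
Ratio = 1.472/1.032 ≈ 1.43.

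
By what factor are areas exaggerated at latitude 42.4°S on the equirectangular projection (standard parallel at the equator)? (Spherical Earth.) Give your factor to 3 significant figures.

1.35

For the equirectangular projection with φ₀ = 0 (plate carrée), h = 1 along meridians and k = sec φ along parallels.
Areal scale = h·k = 1 × sec φ; at 42.4°, h = 1.000, k = 1.354, so h·k = 1.354.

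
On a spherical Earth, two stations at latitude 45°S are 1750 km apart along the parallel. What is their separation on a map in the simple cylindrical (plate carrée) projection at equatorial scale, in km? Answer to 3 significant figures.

2470 km

For the equirectangular projection with φ₀ = 0 (plate carrée), h = 1 along meridians and k = sec φ along parallels.
Along the parallel, k = sec 45° = 1/0.7071 = 1.414.
Map distance = 1750 × 1.414 ≈ 2470 km.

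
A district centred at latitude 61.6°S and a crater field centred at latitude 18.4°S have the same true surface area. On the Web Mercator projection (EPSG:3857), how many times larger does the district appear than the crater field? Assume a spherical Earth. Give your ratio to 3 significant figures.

3.98

On Mercator, area is exaggerated by sec²φ = 1/cos²φ.
At 61.6°: sec²(61.6°) = 1/0.4756² = 4.421.
At 18.4°: sec²(18.4°) = 1/0.9489² = 1.111.
Ratio = 4.421/1.111 = cos²(18.4°)/cos²(61.6°) ≈ 3.98.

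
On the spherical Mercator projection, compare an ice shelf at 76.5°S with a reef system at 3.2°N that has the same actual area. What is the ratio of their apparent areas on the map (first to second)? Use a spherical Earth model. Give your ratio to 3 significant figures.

18.3

On Mercator, area is exaggerated by sec²φ = 1/cos²φ.
At 76.5°: sec²(76.5°) = 1/0.2334² = 18.35.
At 3.2°: sec²(3.2°) = 1/0.9984² = 1.003.
Ratio = 18.35/1.003 = cos²(3.2°)/cos²(76.5°) ≈ 18.3.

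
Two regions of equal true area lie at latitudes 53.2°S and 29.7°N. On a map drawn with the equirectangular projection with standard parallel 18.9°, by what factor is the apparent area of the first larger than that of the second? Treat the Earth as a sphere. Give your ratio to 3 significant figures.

In the equirectangular projection with standard parallel φ₀ = 18.9° (x = Rλ cos φ₀, y = Rφ), meridians are true-scale (h = 1) and the parallel scale is k = cos φ₀ / cos φ.
Areal scale at 53.2°: h·k = 1.000 × 1.579 = 1.579.
Areal scale at 29.7°: h·k = 1.000 × 1.089 = 1.089.
Ratio = 1.579/1.089 ≈ 1.45.

1.45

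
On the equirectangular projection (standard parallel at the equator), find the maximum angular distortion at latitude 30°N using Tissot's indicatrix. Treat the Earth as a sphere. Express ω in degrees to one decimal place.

8.2°

For the equirectangular projection with φ₀ = 0 (plate carrée), h = 1 along meridians and k = sec φ along parallels.
At 30°: h = 1.000, k = 1.155; principal scales a = 1.155, b = 1.000.
sin(ω/2) = (a − b)/(a + b) = 0.1547/2.155 = 0.07180, so ω = 2 arcsin(0.07180) ≈ 8.2°.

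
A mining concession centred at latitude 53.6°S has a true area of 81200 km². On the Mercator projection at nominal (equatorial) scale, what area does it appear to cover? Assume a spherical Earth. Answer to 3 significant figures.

231000 km²

Mercator is conformal, so the point scale is isotropic: h = k = sec φ = 1/cos φ.
Areal scale = k² = sec²φ = 1/cos²(53.6°) = 1/0.5934² = 2.840.
Apparent area = 81200 × 2.840 ≈ 231000 km².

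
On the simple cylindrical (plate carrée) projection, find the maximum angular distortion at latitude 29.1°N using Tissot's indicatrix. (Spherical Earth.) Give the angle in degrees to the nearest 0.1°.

In the plate carrée (x = Rλ, y = Rφ), meridians are true-scale (h = 1) and parallels are stretched by k = sec φ.
At 29.1°: h = 1.000, k = 1.144; principal scales a = 1.144, b = 1.000.
sin(ω/2) = (a − b)/(a + b) = 0.1445/2.144 = 0.06737, so ω = 2 arcsin(0.06737) ≈ 7.7°.

7.7°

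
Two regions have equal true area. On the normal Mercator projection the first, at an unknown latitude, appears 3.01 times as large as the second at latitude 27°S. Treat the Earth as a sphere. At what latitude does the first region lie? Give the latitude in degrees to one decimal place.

On Mercator, (apparent₁)/(apparent₂) = sec²φ₁ / sec²φ₂ when true areas are equal.
cos²φ₂ / cos²φ₁ = 3.01  ⇒  cos φ₁ = cos 27° / √3.01 = 0.8910/1.735 = 0.5136.
φ₁ = arccos(0.5136) ≈ 59.1°.

59.1°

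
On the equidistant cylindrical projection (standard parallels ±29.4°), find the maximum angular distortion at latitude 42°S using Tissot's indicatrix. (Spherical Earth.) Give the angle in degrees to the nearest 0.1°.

In the equirectangular projection with standard parallel φ₀ = 29.4° (x = Rλ cos φ₀, y = Rφ), meridians are true-scale (h = 1) and the parallel scale is k = cos φ₀ / cos φ.
At 42°: h = 1.000, k = 1.172; principal scales a = 1.172, b = 1.000.
sin(ω/2) = (a − b)/(a + b) = 0.1723/2.172 = 0.07933, so ω = 2 arcsin(0.07933) ≈ 9.1°.

9.1°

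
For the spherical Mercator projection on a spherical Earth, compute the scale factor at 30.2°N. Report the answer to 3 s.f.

1.16

Mercator is conformal, so the point scale is isotropic: h = k = sec φ = 1/cos φ.
k = 1/cos 30.2° = 1/0.8643 = 1.157.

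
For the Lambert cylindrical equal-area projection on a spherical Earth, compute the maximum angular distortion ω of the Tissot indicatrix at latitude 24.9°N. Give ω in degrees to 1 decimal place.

11.2°

The Lambert cylindrical equal-area projection is the cylindrical equal-area projection with its standard parallel at the equator (φ₀ = 0). Cylindrical equal-area (φ₀ = 0°): h = cos φ / cos 0° along meridians, k = cos 0° / cos φ along parallels; h·k = 1.
At 24.9°: h = 0.9070, k = 1.102; principal scales a = 1.102, b = 0.9070.
sin(ω/2) = (a − b)/(a + b) = 0.1954/2.010 = 0.09726, so ω = 2 arcsin(0.09726) ≈ 11.2°.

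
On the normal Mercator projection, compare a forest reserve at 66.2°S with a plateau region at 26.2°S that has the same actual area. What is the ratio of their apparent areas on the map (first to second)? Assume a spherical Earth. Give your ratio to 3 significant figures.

On Mercator, area is exaggerated by sec²φ = 1/cos²φ.
At 66.2°: sec²(66.2°) = 1/0.4035² = 6.141.
At 26.2°: sec²(26.2°) = 1/0.8973² = 1.242.
Ratio = 6.141/1.242 = cos²(26.2°)/cos²(66.2°) ≈ 4.94.

4.94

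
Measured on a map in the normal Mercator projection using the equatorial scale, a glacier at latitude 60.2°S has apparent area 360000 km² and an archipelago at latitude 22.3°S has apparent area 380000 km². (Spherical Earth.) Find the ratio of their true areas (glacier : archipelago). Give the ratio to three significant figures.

0.273

Mercator's areal exaggeration is sec²φ; hence true area = (apparent area) · cos²φ.
True area of glacier: 360000 × cos²(60.2°) = 360000 × 0.2470 = 88910 km².
True area of archipelago: 380000 × cos²(22.3°) = 380000 × 0.8560 = 325300 km².
Ratio = 88910 / 325300 ≈ 0.273.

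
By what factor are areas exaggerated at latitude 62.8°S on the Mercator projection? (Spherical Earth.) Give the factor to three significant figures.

For Mercator, h = k = sec φ (a conformal cylindrical projection has a single point scale, 1/cos φ).
Areal scale = k² = sec²φ = 1/cos²(62.8°) = 1/0.4571² = 4.786.

4.79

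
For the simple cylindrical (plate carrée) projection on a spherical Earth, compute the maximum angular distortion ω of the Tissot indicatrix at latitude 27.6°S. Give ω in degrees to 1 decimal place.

Plate carrée maps x = Rλ, y = Rφ. The meridian scale is h = 1 and the parallel scale is k = 1/cos φ = sec φ.
At 27.6°: h = 1.000, k = 1.128; principal scales a = 1.128, b = 1.000.
sin(ω/2) = (a − b)/(a + b) = 0.1284/2.128 = 0.06033, so ω = 2 arcsin(0.06033) ≈ 6.9°.

6.9°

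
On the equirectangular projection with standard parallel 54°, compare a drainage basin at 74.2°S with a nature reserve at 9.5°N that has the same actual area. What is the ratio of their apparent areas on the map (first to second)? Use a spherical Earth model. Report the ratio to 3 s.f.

With standard parallel φ₀ = 54°, the equirectangular projection gives x = Rλ cos φ₀, y = Rφ, so h = 1 and k = cos 54° / cos φ.
Areal scale at 74.2°: h·k = 1.000 × 2.159 = 2.159.
Areal scale at 9.5°: h·k = 1.000 × 0.5960 = 0.5960.
Ratio = 2.159/0.5960 ≈ 3.62.

3.62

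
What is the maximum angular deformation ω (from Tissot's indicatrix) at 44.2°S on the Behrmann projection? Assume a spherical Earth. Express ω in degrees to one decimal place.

21.5°

Behrmann is a cylindrical equal-area projection with standard parallels at ±30°. A cylindrical equal-area projection with standard parallel φ₀ has meridian scale h = cos φ / cos φ₀ and parallel scale k = cos φ₀ / cos φ (so areas are preserved, h·k = 1).
At 44.2°: h = 0.8278, k = 1.208; principal scales a = 1.208, b = 0.8278.
sin(ω/2) = (a − b)/(a + b) = 0.3802/2.036 = 0.1867, so ω = 2 arcsin(0.1867) ≈ 21.5°.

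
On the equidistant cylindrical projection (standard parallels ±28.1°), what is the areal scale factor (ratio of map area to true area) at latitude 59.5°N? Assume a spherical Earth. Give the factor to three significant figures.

1.74

The equidistant cylindrical projection with φ₀ = 28.1° has h = 1 (meridians true) and k = cos φ₀ / cos φ along parallels.
Areal scale = h·k = 1 × cos φ₀ / cos φ; at 59.5°, h = 1.000, k = 1.738, so h·k = 1.738.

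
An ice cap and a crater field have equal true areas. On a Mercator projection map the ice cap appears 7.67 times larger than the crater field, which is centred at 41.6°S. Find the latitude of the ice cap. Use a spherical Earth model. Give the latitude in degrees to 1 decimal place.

On Mercator, (apparent₁)/(apparent₂) = sec²φ₁ / sec²φ₂ when true areas are equal.
cos²φ₂ / cos²φ₁ = 7.67  ⇒  cos φ₁ = cos 41.6° / √7.67 = 0.7478/2.769 = 0.2700.
φ₁ = arccos(0.2700) ≈ 74.3°.

74.3°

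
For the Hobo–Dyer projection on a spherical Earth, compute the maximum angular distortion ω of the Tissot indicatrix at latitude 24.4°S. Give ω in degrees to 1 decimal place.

The Hobo–Dyer projection is cylindrical equal-area with φ₀ = 37.5°. For cylindrical equal-area with standard parallel φ₀, h = cos φ / cos φ₀ and k = cos φ₀ / cos φ, so h·k = 1.
At 24.4°: h = 1.148, k = 0.8712; principal scales a = 1.148, b = 0.8712.
sin(ω/2) = (a − b)/(a + b) = 0.2767/2.019 = 0.1371, so ω = 2 arcsin(0.1371) ≈ 15.8°.

15.8°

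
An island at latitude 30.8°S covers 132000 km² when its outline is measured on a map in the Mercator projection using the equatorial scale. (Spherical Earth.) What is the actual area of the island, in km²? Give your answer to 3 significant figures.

Mercator is conformal, so the point scale is isotropic: h = k = sec φ = 1/cos φ.
Areal scale = k² = sec²φ = 1/cos²(30.8°) = 1/0.8590² = 1.355.
True area = apparent / (areal scale) = 132000 / 1.355 ≈ 97400 km².

97400 km²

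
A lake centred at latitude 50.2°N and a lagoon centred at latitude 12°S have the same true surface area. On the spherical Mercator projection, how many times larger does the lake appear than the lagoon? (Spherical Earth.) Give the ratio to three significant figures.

Mercator is conformal with k = sec φ, so areal scale = k² = sec²φ.
At 50.2°: sec²(50.2°) = 1/0.6401² = 2.441.
At 12°: sec²(12°) = 1/0.9781² = 1.045.
Ratio = 2.441/1.045 = cos²(12°)/cos²(50.2°) ≈ 2.34.

2.34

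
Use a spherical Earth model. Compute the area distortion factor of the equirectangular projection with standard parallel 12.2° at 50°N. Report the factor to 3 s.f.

In the equirectangular projection with standard parallel φ₀ = 12.2° (x = Rλ cos φ₀, y = Rφ), meridians are true-scale (h = 1) and the parallel scale is k = cos φ₀ / cos φ.
Areal scale = h·k = 1 × cos φ₀ / cos φ; at 50°, h = 1.000, k = 1.521, so h·k = 1.521.

1.52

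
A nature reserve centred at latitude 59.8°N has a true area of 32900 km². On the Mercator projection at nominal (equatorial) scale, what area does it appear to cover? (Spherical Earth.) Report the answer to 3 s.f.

For Mercator, h = k = sec φ (a conformal cylindrical projection has a single point scale, 1/cos φ).
Areal scale = k² = sec²φ = 1/cos²(59.8°) = 1/0.5030² = 3.952.
Apparent area = 32900 × 3.952 ≈ 130000 km².

130000 km²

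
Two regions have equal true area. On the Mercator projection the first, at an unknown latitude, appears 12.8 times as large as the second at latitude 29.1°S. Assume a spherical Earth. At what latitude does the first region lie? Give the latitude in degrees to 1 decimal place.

75.9°

Mercator areal scale is sec²φ, so apparent-area ratio = sec²φ₁ / sec²φ₂ = cos²φ₂ / cos²φ₁.
cos²φ₂ / cos²φ₁ = 12.8  ⇒  cos φ₁ = cos 29.1° / √12.8 = 0.8738/3.578 = 0.2442.
φ₁ = arccos(0.2442) ≈ 75.9°.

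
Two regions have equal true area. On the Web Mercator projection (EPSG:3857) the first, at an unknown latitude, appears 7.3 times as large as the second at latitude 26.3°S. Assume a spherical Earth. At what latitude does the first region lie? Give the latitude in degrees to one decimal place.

70.6°

On Mercator, (apparent₁)/(apparent₂) = sec²φ₁ / sec²φ₂ when true areas are equal.
cos²φ₂ / cos²φ₁ = 7.3  ⇒  cos φ₁ = cos 26.3° / √7.3 = 0.8965/2.702 = 0.3318.
φ₁ = arccos(0.3318) ≈ 70.6°.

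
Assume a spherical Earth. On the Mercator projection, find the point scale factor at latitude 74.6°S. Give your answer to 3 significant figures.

3.77

For Mercator, h = k = sec φ (a conformal cylindrical projection has a single point scale, 1/cos φ).
k = 1/cos 74.6° = 1/0.2656 = 3.766.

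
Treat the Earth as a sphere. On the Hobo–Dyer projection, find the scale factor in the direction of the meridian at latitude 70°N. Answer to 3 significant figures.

0.431

Hobo–Dyer is a cylindrical equal-area projection with standard parallels at ±37.5°. Cylindrical equal-area (φ₀ = 37.5°): h = cos φ / cos 37.5° along meridians, k = cos 37.5° / cos φ along parallels; h·k = 1.
h = cos 70° / cos 37.5° = 0.3420/0.7934 = 0.4311.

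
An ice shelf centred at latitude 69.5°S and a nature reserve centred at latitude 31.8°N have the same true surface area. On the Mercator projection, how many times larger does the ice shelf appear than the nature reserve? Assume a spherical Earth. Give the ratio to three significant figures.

Mercator is conformal with k = sec φ, so areal scale = k² = sec²φ.
At 69.5°: sec²(69.5°) = 1/0.3502² = 8.154.
At 31.8°: sec²(31.8°) = 1/0.8499² = 1.384.
Ratio = 8.154/1.384 = cos²(31.8°)/cos²(69.5°) ≈ 5.89.

5.89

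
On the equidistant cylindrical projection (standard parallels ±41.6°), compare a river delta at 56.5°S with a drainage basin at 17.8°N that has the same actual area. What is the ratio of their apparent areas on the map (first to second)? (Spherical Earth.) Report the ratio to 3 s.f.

1.73

In the equirectangular projection with standard parallel φ₀ = 41.6° (x = Rλ cos φ₀, y = Rφ), meridians are true-scale (h = 1) and the parallel scale is k = cos φ₀ / cos φ.
Areal scale at 56.5°: h·k = 1.000 × 1.355 = 1.355.
Areal scale at 17.8°: h·k = 1.000 × 0.7854 = 0.7854.
Ratio = 1.355/0.7854 ≈ 1.73.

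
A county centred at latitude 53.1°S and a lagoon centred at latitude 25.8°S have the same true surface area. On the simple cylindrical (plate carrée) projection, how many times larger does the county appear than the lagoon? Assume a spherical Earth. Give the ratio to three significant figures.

In the plate carrée (x = Rλ, y = Rφ), meridians are true-scale (h = 1) and parallels are stretched by k = sec φ.
Areal scale at 53.1°: h·k = 1.000 × 1.666 = 1.666.
Areal scale at 25.8°: h·k = 1.000 × 1.111 = 1.111.
Ratio = 1.666/1.111 ≈ 1.50.

1.50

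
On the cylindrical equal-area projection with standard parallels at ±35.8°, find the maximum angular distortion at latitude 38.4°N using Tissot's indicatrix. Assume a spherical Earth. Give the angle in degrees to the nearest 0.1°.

3.9°

For cylindrical equal-area with standard parallel φ₀, h = cos φ / cos φ₀ and k = cos φ₀ / cos φ, so h·k = 1.
At 38.4°: h = 0.9663, k = 1.035; principal scales a = 1.035, b = 0.9663.
sin(ω/2) = (a − b)/(a + b) = 0.06867/2.001 = 0.03432, so ω = 2 arcsin(0.03432) ≈ 3.9°.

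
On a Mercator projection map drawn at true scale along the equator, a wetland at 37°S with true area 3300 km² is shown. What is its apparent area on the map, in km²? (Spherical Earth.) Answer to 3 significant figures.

The Mercator projection is conformal; its linear scale factor is the same in every direction and equals sec φ = 1/cos φ.
Areal scale = k² = sec²φ = 1/cos²(37°) = 1/0.7986² = 1.568.
Apparent area = 3300 × 1.568 ≈ 5170 km².

5170 km²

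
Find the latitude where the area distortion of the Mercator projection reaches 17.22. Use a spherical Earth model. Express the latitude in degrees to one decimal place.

Mercator areal scale is sec²φ.
sec²φ = 17.22  ⇒  cos²φ = 0.05807  ⇒  cos φ = 0.2410.
φ = arccos(0.2410) ≈ 76.1°.

76.1°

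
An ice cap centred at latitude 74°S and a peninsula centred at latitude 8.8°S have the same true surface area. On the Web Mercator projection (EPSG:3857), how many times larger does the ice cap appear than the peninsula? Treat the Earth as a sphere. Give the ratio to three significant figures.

12.9

On Mercator, area is exaggerated by sec²φ = 1/cos²φ.
At 74°: sec²(74°) = 1/0.2756² = 13.16.
At 8.8°: sec²(8.8°) = 1/0.9882² = 1.024.
Ratio = 13.16/1.024 = cos²(8.8°)/cos²(74°) ≈ 12.9.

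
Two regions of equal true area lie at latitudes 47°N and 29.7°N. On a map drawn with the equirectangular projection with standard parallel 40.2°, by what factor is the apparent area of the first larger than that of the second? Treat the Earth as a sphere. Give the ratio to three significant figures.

1.27

The equidistant cylindrical projection with φ₀ = 40.2° has h = 1 (meridians true) and k = cos φ₀ / cos φ along parallels.
Areal scale at 47°: h·k = 1.000 × 1.120 = 1.120.
Areal scale at 29.7°: h·k = 1.000 × 0.8793 = 0.8793.
Ratio = 1.120/0.8793 ≈ 1.27.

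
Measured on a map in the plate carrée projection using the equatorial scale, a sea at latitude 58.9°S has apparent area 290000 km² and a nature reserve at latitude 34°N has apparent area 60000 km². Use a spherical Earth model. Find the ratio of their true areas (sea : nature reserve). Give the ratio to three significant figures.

3.01

On the plate carrée, areal scale = h·k = 1 × sec φ, so true area = apparent × cos φ.
True area of sea: 290000 × cos(58.9°) = 290000 × 0.5165 = 149800 km².
True area of nature reserve: 60000 × cos(34°) = 60000 × 0.8290 = 49740 km².
Ratio = 149800 / 49740 ≈ 3.01.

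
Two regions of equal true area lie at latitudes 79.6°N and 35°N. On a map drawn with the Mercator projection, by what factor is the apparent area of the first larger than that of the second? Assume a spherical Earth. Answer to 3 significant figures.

20.6

Mercator areal scale is sec²φ.
At 79.6°: sec²(79.6°) = 1/0.1805² = 30.69.
At 35°: sec²(35°) = 1/0.8192² = 1.490.
Ratio = 30.69/1.490 = cos²(35°)/cos²(79.6°) ≈ 20.6.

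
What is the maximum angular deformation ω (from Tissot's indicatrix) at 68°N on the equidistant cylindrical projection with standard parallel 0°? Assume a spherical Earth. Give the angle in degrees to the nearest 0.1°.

Plate carrée maps x = Rλ, y = Rφ. The meridian scale is h = 1 and the parallel scale is k = 1/cos φ = sec φ.
At 68°: h = 1.000, k = 2.669; principal scales a = 2.669, b = 1.000.
sin(ω/2) = (a − b)/(a + b) = 1.669/3.669 = 0.4550, so ω = 2 arcsin(0.4550) ≈ 54.1°.

54.1°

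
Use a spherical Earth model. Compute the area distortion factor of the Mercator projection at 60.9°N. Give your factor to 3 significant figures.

4.23

For Mercator, h = k = sec φ (a conformal cylindrical projection has a single point scale, 1/cos φ).
Areal scale = k² = sec²φ = 1/cos²(60.9°) = 1/0.4863² = 4.228.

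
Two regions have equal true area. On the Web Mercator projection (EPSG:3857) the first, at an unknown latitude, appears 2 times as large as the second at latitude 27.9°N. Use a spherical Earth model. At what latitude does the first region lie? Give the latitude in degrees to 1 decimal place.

For equal true areas on Mercator, apparent areas scale as sec²φ, so the ratio is cos²φ₂ / cos²φ₁.
cos²φ₂ / cos²φ₁ = 2  ⇒  cos φ₁ = cos 27.9° / √2 = 0.8838/1.414 = 0.6249.
φ₁ = arccos(0.6249) ≈ 51.3°.

51.3°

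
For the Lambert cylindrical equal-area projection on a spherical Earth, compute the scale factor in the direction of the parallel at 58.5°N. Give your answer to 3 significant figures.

The Lambert cylindrical equal-area projection is the cylindrical equal-area projection with its standard parallel at the equator (φ₀ = 0). A cylindrical equal-area projection with standard parallel φ₀ has meridian scale h = cos φ / cos φ₀ and parallel scale k = cos φ₀ / cos φ (so areas are preserved, h·k = 1).
k = cos 0° / cos 58.5° = 1.000/0.5225 = 1.914.

1.91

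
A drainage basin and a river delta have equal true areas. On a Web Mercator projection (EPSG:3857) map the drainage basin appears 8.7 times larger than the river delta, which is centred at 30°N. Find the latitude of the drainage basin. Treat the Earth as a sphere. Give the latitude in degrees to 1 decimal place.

On Mercator, (apparent₁)/(apparent₂) = sec²φ₁ / sec²φ₂ when true areas are equal.
cos²φ₂ / cos²φ₁ = 8.7  ⇒  cos φ₁ = cos 30° / √8.7 = 0.8660/2.950 = 0.2936.
φ₁ = arccos(0.2936) ≈ 72.9°.

72.9°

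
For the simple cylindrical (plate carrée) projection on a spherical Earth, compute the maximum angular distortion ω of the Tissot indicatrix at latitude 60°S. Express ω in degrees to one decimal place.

In the plate carrée (x = Rλ, y = Rφ), meridians are true-scale (h = 1) and parallels are stretched by k = sec φ.
At 60°: h = 1.000, k = 2.000; principal scales a = 2.000, b = 1.000.
sin(ω/2) = (a − b)/(a + b) = 1.0000/3.000 = 0.3333, so ω = 2 arcsin(0.3333) ≈ 38.9°.

38.9°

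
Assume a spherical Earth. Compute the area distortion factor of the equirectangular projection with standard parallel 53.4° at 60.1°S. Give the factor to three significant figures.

With standard parallel φ₀ = 53.4°, the equirectangular projection gives x = Rλ cos φ₀, y = Rφ, so h = 1 and k = cos 53.4° / cos φ.
Areal scale = h·k = 1 × cos φ₀ / cos φ; at 60.1°, h = 1.000, k = 1.196, so h·k = 1.196.

1.20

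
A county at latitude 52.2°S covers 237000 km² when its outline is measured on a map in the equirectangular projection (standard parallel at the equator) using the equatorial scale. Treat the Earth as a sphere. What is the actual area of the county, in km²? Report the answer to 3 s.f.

Plate carrée maps x = Rλ, y = Rφ. The meridian scale is h = 1 and the parallel scale is k = 1/cos φ = sec φ.
Areal scale = h·k = 1 × sec φ; at 52.2°, h = 1.000, k = 1.632, so h·k = 1.632.
True area = apparent / (areal scale) = 237000 / 1.632 ≈ 145000 km².

145000 km²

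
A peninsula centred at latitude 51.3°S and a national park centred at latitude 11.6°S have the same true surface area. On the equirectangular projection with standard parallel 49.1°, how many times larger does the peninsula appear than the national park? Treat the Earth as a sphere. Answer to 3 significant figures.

The equidistant cylindrical projection with φ₀ = 49.1° has h = 1 (meridians true) and k = cos φ₀ / cos φ along parallels.
Areal scale at 51.3°: h·k = 1.000 × 1.047 = 1.047.
Areal scale at 11.6°: h·k = 1.000 × 0.6684 = 0.6684.
Ratio = 1.047/0.6684 ≈ 1.57.

1.57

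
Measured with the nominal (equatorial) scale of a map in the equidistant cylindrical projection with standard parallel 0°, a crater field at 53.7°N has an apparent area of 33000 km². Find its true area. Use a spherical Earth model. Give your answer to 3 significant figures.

In the plate carrée (x = Rλ, y = Rφ), meridians are true-scale (h = 1) and parallels are stretched by k = sec φ.
Areal scale = h·k = 1 × sec φ; at 53.7°, h = 1.000, k = 1.689, so h·k = 1.689.
True area = apparent / (areal scale) = 33000 / 1.689 ≈ 19500 km².

19500 km²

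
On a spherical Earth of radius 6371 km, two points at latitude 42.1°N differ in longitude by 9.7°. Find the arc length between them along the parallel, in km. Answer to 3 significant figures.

800 km

Arc length along a parallel = R cos φ · Δλ (with Δλ in radians).
= 6371 × cos 42.1° × (9.7° × π/180) = 6371 × 0.7420 × 0.1693 ≈ 800 km.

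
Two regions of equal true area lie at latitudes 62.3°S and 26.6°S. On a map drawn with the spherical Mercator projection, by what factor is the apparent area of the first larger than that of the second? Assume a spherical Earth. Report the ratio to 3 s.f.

3.70

On Mercator, area is exaggerated by sec²φ = 1/cos²φ.
At 62.3°: sec²(62.3°) = 1/0.4648² = 4.628.
At 26.6°: sec²(26.6°) = 1/0.8942² = 1.251.
Ratio = 4.628/1.251 = cos²(26.6°)/cos²(62.3°) ≈ 3.70.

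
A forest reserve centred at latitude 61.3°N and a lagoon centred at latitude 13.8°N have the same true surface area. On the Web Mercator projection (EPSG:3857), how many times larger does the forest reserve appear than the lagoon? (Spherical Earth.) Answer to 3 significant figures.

Mercator is conformal with k = sec φ, so areal scale = k² = sec²φ.
At 61.3°: sec²(61.3°) = 1/0.4802² = 4.336.
At 13.8°: sec²(13.8°) = 1/0.9711² = 1.060.
Ratio = 4.336/1.060 = cos²(13.8°)/cos²(61.3°) ≈ 4.09.

4.09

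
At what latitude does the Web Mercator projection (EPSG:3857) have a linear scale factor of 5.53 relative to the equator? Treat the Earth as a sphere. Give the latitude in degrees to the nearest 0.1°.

Mercator scale is k = sec φ = 1/cos φ.
1/cos φ = 5.53  ⇒  cos φ = 0.1808  ⇒  φ = arccos(0.1808) ≈ 79.6°.

79.6°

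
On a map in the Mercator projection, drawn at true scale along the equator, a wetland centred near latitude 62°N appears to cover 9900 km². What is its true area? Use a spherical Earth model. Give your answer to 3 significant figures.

2180 km²

For Mercator, h = k = sec φ (a conformal cylindrical projection has a single point scale, 1/cos φ).
Areal scale = k² = sec²φ = 1/cos²(62°) = 1/0.4695² = 4.537.
True area = apparent / (areal scale) = 9900 / 4.537 ≈ 2180 km².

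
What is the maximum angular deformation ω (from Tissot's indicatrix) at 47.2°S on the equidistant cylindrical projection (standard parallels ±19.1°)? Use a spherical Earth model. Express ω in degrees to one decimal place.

The equidistant cylindrical projection with φ₀ = 19.1° has h = 1 (meridians true) and k = cos φ₀ / cos φ along parallels.
At 47.2°: h = 1.000, k = 1.391; principal scales a = 1.391, b = 1.000.
sin(ω/2) = (a − b)/(a + b) = 0.3908/2.391 = 0.1635, so ω = 2 arcsin(0.1635) ≈ 18.8°.

18.8°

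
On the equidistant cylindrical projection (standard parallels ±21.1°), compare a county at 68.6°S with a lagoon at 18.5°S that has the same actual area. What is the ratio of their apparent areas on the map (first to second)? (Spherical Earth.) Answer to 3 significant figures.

2.60

The equidistant cylindrical projection with φ₀ = 21.1° has h = 1 (meridians true) and k = cos φ₀ / cos φ along parallels.
Areal scale at 68.6°: h·k = 1.000 × 2.557 = 2.557.
Areal scale at 18.5°: h·k = 1.000 × 0.9838 = 0.9838.
Ratio = 2.557/0.9838 ≈ 2.60.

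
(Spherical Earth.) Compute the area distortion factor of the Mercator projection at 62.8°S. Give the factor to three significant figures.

For Mercator, h = k = sec φ (a conformal cylindrical projection has a single point scale, 1/cos φ).
Areal scale = k² = sec²φ = 1/cos²(62.8°) = 1/0.4571² = 4.786.

4.79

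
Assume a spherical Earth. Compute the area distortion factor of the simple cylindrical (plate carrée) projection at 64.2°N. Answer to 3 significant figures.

For the equirectangular projection with φ₀ = 0 (plate carrée), h = 1 along meridians and k = sec φ along parallels.
Areal scale = h·k = 1 × sec φ; at 64.2°, h = 1.000, k = 2.298, so h·k = 2.298.

2.30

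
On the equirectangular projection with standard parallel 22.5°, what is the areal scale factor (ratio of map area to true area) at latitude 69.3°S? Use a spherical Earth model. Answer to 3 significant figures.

With standard parallel φ₀ = 22.5°, the equirectangular projection gives x = Rλ cos φ₀, y = Rφ, so h = 1 and k = cos 22.5° / cos φ.
Areal scale = h·k = 1 × cos φ₀ / cos φ; at 69.3°, h = 1.000, k = 2.614, so h·k = 2.614.

2.61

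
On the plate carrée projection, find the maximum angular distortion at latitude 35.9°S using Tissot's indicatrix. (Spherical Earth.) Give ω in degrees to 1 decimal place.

For the equirectangular projection with φ₀ = 0 (plate carrée), h = 1 along meridians and k = sec φ along parallels.
At 35.9°: h = 1.000, k = 1.235; principal scales a = 1.235, b = 1.000.
sin(ω/2) = (a − b)/(a + b) = 0.2345/2.235 = 0.1049, so ω = 2 arcsin(0.1049) ≈ 12.0°.

12.0°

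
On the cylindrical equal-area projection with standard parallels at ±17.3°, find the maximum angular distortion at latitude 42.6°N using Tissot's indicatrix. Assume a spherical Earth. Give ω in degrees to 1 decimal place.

29.5°

A cylindrical equal-area projection with standard parallel φ₀ has meridian scale h = cos φ / cos φ₀ and parallel scale k = cos φ₀ / cos φ (so areas are preserved, h·k = 1).
At 42.6°: h = 0.7710, k = 1.297; principal scales a = 1.297, b = 0.7710.
sin(ω/2) = (a − b)/(a + b) = 0.5261/2.068 = 0.2544, so ω = 2 arcsin(0.2544) ≈ 29.5°.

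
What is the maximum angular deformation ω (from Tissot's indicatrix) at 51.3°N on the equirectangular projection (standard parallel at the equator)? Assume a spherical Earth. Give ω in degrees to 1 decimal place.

26.7°

For the equirectangular projection with φ₀ = 0 (plate carrée), h = 1 along meridians and k = sec φ along parallels.
At 51.3°: h = 1.000, k = 1.599; principal scales a = 1.599, b = 1.000.
sin(ω/2) = (a − b)/(a + b) = 0.5994/2.599 = 0.2306, so ω = 2 arcsin(0.2306) ≈ 26.7°.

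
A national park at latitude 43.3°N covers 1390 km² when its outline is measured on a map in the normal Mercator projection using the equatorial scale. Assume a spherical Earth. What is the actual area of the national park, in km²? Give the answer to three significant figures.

736 km²

Mercator is conformal, so the point scale is isotropic: h = k = sec φ = 1/cos φ.
Areal scale = k² = sec²φ = 1/cos²(43.3°) = 1/0.7278² = 1.888.
True area = apparent / (areal scale) = 1390 / 1.888 ≈ 736 km².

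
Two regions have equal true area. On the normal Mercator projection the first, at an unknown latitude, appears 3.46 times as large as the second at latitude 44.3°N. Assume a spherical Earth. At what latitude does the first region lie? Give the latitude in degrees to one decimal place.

67.4°

For equal true areas on Mercator, apparent areas scale as sec²φ, so the ratio is cos²φ₂ / cos²φ₁.
cos²φ₂ / cos²φ₁ = 3.46  ⇒  cos φ₁ = cos 44.3° / √3.46 = 0.7157/1.860 = 0.3848.
φ₁ = arccos(0.3848) ≈ 67.4°.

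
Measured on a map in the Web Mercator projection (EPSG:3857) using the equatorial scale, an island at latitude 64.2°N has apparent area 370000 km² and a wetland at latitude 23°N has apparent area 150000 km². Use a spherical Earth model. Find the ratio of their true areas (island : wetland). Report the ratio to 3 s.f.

0.551

Since Mercator area scale is 1/cos²φ, the true area equals the apparent area multiplied by cos²φ.
True area of island: 370000 × cos²(64.2°) = 370000 × 0.1894 = 70090 km².
True area of wetland: 150000 × cos²(23°) = 150000 × 0.8473 = 127100 km².
Ratio = 70090 / 127100 ≈ 0.551.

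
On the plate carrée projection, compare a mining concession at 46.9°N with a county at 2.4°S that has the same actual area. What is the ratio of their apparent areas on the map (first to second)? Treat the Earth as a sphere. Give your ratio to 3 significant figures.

1.46

For the equirectangular projection with φ₀ = 0 (plate carrée), h = 1 along meridians and k = sec φ along parallels.
Areal scale at 46.9°: h·k = 1.000 × 1.464 = 1.464.
Areal scale at 2.4°: h·k = 1.000 × 1.001 = 1.001.
Ratio = 1.464/1.001 ≈ 1.46.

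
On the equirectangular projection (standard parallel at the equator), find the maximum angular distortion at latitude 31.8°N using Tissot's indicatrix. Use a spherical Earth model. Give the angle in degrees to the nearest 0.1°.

For the equirectangular projection with φ₀ = 0 (plate carrée), h = 1 along meridians and k = sec φ along parallels.
At 31.8°: h = 1.000, k = 1.177; principal scales a = 1.177, b = 1.000.
sin(ω/2) = (a − b)/(a + b) = 0.1766/2.177 = 0.08114, so ω = 2 arcsin(0.08114) ≈ 9.3°.

9.3°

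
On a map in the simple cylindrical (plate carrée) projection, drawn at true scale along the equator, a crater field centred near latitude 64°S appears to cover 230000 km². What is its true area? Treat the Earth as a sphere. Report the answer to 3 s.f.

Plate carrée maps x = Rλ, y = Rφ. The meridian scale is h = 1 and the parallel scale is k = 1/cos φ = sec φ.
Areal scale = h·k = 1 × sec φ; at 64°, h = 1.000, k = 2.281, so h·k = 2.281.
True area = apparent / (areal scale) = 230000 / 2.281 ≈ 101000 km².

101000 km²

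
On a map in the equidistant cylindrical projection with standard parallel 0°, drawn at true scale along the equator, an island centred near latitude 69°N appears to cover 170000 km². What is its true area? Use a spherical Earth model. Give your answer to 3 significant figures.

In the plate carrée (x = Rλ, y = Rφ), meridians are true-scale (h = 1) and parallels are stretched by k = sec φ.
Areal scale = h·k = 1 × sec φ; at 69°, h = 1.000, k = 2.790, so h·k = 2.790.
True area = apparent / (areal scale) = 170000 / 2.790 ≈ 60900 km².

60900 km²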